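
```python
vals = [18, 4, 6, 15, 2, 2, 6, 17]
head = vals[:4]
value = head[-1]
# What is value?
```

vals has length 8. The slice vals[:4] selects indices [0, 1, 2, 3] (0->18, 1->4, 2->6, 3->15), giving [18, 4, 6, 15]. So head = [18, 4, 6, 15]. Then head[-1] = 15.

15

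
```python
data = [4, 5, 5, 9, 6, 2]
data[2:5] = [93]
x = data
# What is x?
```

data starts as [4, 5, 5, 9, 6, 2] (length 6). The slice data[2:5] covers indices [2, 3, 4] with values [5, 9, 6]. Replacing that slice with [93] (different length) produces [4, 5, 93, 2].

[4, 5, 93, 2]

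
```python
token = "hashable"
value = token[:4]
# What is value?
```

token has length 8. The slice token[:4] selects indices [0, 1, 2, 3] (0->'h', 1->'a', 2->'s', 3->'h'), giving 'hash'.

'hash'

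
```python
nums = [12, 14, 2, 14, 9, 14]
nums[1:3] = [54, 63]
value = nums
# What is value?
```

nums starts as [12, 14, 2, 14, 9, 14] (length 6). The slice nums[1:3] covers indices [1, 2] with values [14, 2]. Replacing that slice with [54, 63] (same length) produces [12, 54, 63, 14, 9, 14].

[12, 54, 63, 14, 9, 14]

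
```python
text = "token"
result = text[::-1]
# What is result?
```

text has length 5. The slice text[::-1] selects indices [4, 3, 2, 1, 0] (4->'n', 3->'e', 2->'k', 1->'o', 0->'t'), giving 'nekot'.

'nekot'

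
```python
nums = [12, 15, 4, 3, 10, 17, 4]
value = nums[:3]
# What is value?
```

nums has length 7. The slice nums[:3] selects indices [0, 1, 2] (0->12, 1->15, 2->4), giving [12, 15, 4].

[12, 15, 4]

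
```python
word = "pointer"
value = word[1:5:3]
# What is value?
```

word has length 7. The slice word[1:5:3] selects indices [1, 4] (1->'o', 4->'t'), giving 'ot'.

'ot'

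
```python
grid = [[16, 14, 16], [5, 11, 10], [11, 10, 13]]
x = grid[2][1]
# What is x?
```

grid[2] = [11, 10, 13]. Taking column 1 of that row yields 10.

10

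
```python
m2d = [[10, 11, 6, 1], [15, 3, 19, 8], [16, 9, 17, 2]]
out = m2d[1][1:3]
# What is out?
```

m2d[1] = [15, 3, 19, 8]. m2d[1] has length 4. The slice m2d[1][1:3] selects indices [1, 2] (1->3, 2->19), giving [3, 19].

[3, 19]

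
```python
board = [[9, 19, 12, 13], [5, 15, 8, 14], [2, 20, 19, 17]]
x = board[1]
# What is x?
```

board has 3 rows. Row 1 is [5, 15, 8, 14].

[5, 15, 8, 14]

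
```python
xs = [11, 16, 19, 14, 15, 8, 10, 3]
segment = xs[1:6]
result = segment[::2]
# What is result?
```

xs has length 8. The slice xs[1:6] selects indices [1, 2, 3, 4, 5] (1->16, 2->19, 3->14, 4->15, 5->8), giving [16, 19, 14, 15, 8]. So segment = [16, 19, 14, 15, 8]. segment has length 5. The slice segment[::2] selects indices [0, 2, 4] (0->16, 2->14, 4->8), giving [16, 14, 8].

[16, 14, 8]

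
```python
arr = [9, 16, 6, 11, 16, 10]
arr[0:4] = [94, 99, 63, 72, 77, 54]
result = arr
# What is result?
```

arr starts as [9, 16, 6, 11, 16, 10] (length 6). The slice arr[0:4] covers indices [0, 1, 2, 3] with values [9, 16, 6, 11]. Replacing that slice with [94, 99, 63, 72, 77, 54] (different length) produces [94, 99, 63, 72, 77, 54, 16, 10].

[94, 99, 63, 72, 77, 54, 16, 10]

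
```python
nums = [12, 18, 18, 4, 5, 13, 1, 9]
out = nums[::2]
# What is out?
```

nums has length 8. The slice nums[::2] selects indices [0, 2, 4, 6] (0->12, 2->18, 4->5, 6->1), giving [12, 18, 5, 1].

[12, 18, 5, 1]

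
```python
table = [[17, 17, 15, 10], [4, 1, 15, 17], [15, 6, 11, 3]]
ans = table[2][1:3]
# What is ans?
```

table[2] = [15, 6, 11, 3]. table[2] has length 4. The slice table[2][1:3] selects indices [1, 2] (1->6, 2->11), giving [6, 11].

[6, 11]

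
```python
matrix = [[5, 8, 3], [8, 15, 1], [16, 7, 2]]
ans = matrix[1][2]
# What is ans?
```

matrix[1] = [8, 15, 1]. Taking column 2 of that row yields 1.

1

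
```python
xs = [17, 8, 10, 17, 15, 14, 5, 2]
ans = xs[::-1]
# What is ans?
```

xs has length 8. The slice xs[::-1] selects indices [7, 6, 5, 4, 3, 2, 1, 0] (7->2, 6->5, 5->14, 4->15, 3->17, 2->10, 1->8, 0->17), giving [2, 5, 14, 15, 17, 10, 8, 17].

[2, 5, 14, 15, 17, 10, 8, 17]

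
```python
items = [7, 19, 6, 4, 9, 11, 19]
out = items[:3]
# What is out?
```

items has length 7. The slice items[:3] selects indices [0, 1, 2] (0->7, 1->19, 2->6), giving [7, 19, 6].

[7, 19, 6]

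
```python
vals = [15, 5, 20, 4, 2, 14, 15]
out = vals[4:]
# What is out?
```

vals has length 7. The slice vals[4:] selects indices [4, 5, 6] (4->2, 5->14, 6->15), giving [2, 14, 15].

[2, 14, 15]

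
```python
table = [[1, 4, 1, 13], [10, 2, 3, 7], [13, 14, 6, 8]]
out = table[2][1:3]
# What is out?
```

table[2] = [13, 14, 6, 8]. table[2] has length 4. The slice table[2][1:3] selects indices [1, 2] (1->14, 2->6), giving [14, 6].

[14, 6]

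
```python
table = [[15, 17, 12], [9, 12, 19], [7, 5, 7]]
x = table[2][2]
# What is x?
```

table[2] = [7, 5, 7]. Taking column 2 of that row yields 7.

7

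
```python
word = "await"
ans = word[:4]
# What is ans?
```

word has length 5. The slice word[:4] selects indices [0, 1, 2, 3] (0->'a', 1->'w', 2->'a', 3->'i'), giving 'awai'.

'awai'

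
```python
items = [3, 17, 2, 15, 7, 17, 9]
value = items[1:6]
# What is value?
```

items has length 7. The slice items[1:6] selects indices [1, 2, 3, 4, 5] (1->17, 2->2, 3->15, 4->7, 5->17), giving [17, 2, 15, 7, 17].

[17, 2, 15, 7, 17]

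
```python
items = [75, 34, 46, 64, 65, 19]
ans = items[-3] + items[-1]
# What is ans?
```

items has length 6. Negative index -3 maps to positive index 6 + (-3) = 3. items[3] = 64.
items has length 6. Negative index -1 maps to positive index 6 + (-1) = 5. items[5] = 19.
Sum: 64 + 19 = 83.

83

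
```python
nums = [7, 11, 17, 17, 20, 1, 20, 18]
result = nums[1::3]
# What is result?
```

nums has length 8. The slice nums[1::3] selects indices [1, 4, 7] (1->11, 4->20, 7->18), giving [11, 20, 18].

[11, 20, 18]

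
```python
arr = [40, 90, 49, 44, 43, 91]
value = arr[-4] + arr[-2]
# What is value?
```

arr has length 6. Negative index -4 maps to positive index 6 + (-4) = 2. arr[2] = 49.
arr has length 6. Negative index -2 maps to positive index 6 + (-2) = 4. arr[4] = 43.
Sum: 49 + 43 = 92.

92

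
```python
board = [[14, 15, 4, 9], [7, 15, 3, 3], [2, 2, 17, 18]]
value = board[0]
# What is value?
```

board has 3 rows. Row 0 is [14, 15, 4, 9].

[14, 15, 4, 9]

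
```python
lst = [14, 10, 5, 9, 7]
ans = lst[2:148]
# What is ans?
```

lst has length 5. The slice lst[2:148] selects indices [2, 3, 4] (2->5, 3->9, 4->7), giving [5, 9, 7].

[5, 9, 7]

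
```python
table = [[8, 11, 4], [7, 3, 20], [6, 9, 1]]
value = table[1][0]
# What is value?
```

table[1] = [7, 3, 20]. Taking column 0 of that row yields 7.

7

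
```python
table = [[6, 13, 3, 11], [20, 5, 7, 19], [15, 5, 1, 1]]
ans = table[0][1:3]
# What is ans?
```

table[0] = [6, 13, 3, 11]. table[0] has length 4. The slice table[0][1:3] selects indices [1, 2] (1->13, 2->3), giving [13, 3].

[13, 3]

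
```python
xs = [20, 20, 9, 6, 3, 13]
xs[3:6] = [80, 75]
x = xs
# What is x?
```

xs starts as [20, 20, 9, 6, 3, 13] (length 6). The slice xs[3:6] covers indices [3, 4, 5] with values [6, 3, 13]. Replacing that slice with [80, 75] (different length) produces [20, 20, 9, 80, 75].

[20, 20, 9, 80, 75]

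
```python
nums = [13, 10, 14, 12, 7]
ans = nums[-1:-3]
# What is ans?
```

nums has length 5. The slice nums[-1:-3] resolves to an empty index range, so the result is [].

[]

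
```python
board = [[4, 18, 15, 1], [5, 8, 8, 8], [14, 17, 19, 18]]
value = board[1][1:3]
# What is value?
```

board[1] = [5, 8, 8, 8]. board[1] has length 4. The slice board[1][1:3] selects indices [1, 2] (1->8, 2->8), giving [8, 8].

[8, 8]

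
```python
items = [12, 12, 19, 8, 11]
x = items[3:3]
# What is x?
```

items has length 5. The slice items[3:3] resolves to an empty index range, so the result is [].

[]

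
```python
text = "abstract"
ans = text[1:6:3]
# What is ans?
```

text has length 8. The slice text[1:6:3] selects indices [1, 4] (1->'b', 4->'r'), giving 'br'.

'br'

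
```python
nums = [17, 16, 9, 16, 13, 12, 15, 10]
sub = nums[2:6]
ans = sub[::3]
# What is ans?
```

nums has length 8. The slice nums[2:6] selects indices [2, 3, 4, 5] (2->9, 3->16, 4->13, 5->12), giving [9, 16, 13, 12]. So sub = [9, 16, 13, 12]. sub has length 4. The slice sub[::3] selects indices [0, 3] (0->9, 3->12), giving [9, 12].

[9, 12]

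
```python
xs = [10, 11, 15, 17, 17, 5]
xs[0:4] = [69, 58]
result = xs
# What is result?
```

xs starts as [10, 11, 15, 17, 17, 5] (length 6). The slice xs[0:4] covers indices [0, 1, 2, 3] with values [10, 11, 15, 17]. Replacing that slice with [69, 58] (different length) produces [69, 58, 17, 5].

[69, 58, 17, 5]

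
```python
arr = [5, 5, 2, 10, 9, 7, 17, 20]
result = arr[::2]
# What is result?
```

arr has length 8. The slice arr[::2] selects indices [0, 2, 4, 6] (0->5, 2->2, 4->9, 6->17), giving [5, 2, 9, 17].

[5, 2, 9, 17]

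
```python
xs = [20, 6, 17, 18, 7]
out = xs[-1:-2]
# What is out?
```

xs has length 5. The slice xs[-1:-2] resolves to an empty index range, so the result is [].

[]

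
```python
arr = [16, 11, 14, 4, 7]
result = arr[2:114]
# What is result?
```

arr has length 5. The slice arr[2:114] selects indices [2, 3, 4] (2->14, 3->4, 4->7), giving [14, 4, 7].

[14, 4, 7]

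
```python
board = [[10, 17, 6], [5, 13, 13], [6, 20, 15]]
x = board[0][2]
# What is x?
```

board[0] = [10, 17, 6]. Taking column 2 of that row yields 6.

6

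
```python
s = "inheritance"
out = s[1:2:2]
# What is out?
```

s has length 11. The slice s[1:2:2] selects indices [1] (1->'n'), giving 'n'.

'n'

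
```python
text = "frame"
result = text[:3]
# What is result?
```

text has length 5. The slice text[:3] selects indices [0, 1, 2] (0->'f', 1->'r', 2->'a'), giving 'fra'.

'fra'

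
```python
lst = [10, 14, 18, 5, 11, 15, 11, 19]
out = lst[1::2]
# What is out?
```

lst has length 8. The slice lst[1::2] selects indices [1, 3, 5, 7] (1->14, 3->5, 5->15, 7->19), giving [14, 5, 15, 19].

[14, 5, 15, 19]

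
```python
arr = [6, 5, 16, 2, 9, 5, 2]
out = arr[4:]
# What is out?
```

arr has length 7. The slice arr[4:] selects indices [4, 5, 6] (4->9, 5->5, 6->2), giving [9, 5, 2].

[9, 5, 2]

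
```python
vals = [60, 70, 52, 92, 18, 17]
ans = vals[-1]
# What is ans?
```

vals has length 6. Negative index -1 maps to positive index 6 + (-1) = 5. vals[5] = 17.

17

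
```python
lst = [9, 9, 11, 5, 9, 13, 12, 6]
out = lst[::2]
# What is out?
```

lst has length 8. The slice lst[::2] selects indices [0, 2, 4, 6] (0->9, 2->11, 4->9, 6->12), giving [9, 11, 9, 12].

[9, 11, 9, 12]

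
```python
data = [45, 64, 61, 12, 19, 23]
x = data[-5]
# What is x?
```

data has length 6. Negative index -5 maps to positive index 6 + (-5) = 1. data[1] = 64.

64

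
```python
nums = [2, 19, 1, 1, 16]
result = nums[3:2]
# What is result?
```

nums has length 5. The slice nums[3:2] resolves to an empty index range, so the result is [].

[]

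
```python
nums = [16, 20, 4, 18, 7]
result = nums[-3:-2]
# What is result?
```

nums has length 5. The slice nums[-3:-2] selects indices [2] (2->4), giving [4].

[4]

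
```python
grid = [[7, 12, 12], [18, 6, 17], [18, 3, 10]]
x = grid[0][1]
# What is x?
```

grid[0] = [7, 12, 12]. Taking column 1 of that row yields 12.

12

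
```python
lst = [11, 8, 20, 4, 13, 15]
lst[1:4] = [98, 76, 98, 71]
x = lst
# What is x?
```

lst starts as [11, 8, 20, 4, 13, 15] (length 6). The slice lst[1:4] covers indices [1, 2, 3] with values [8, 20, 4]. Replacing that slice with [98, 76, 98, 71] (different length) produces [11, 98, 76, 98, 71, 13, 15].

[11, 98, 76, 98, 71, 13, 15]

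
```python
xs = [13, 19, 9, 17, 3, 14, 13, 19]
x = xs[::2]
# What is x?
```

xs has length 8. The slice xs[::2] selects indices [0, 2, 4, 6] (0->13, 2->9, 4->3, 6->13), giving [13, 9, 3, 13].

[13, 9, 3, 13]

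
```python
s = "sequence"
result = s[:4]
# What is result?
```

s has length 8. The slice s[:4] selects indices [0, 1, 2, 3] (0->'s', 1->'e', 2->'q', 3->'u'), giving 'sequ'.

'sequ'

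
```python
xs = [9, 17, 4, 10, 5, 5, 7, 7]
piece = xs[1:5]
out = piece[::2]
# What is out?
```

xs has length 8. The slice xs[1:5] selects indices [1, 2, 3, 4] (1->17, 2->4, 3->10, 4->5), giving [17, 4, 10, 5]. So piece = [17, 4, 10, 5]. piece has length 4. The slice piece[::2] selects indices [0, 2] (0->17, 2->10), giving [17, 10].

[17, 10]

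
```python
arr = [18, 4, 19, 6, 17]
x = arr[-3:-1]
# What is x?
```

arr has length 5. The slice arr[-3:-1] selects indices [2, 3] (2->19, 3->6), giving [19, 6].

[19, 6]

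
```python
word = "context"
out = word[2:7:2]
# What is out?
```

word has length 7. The slice word[2:7:2] selects indices [2, 4, 6] (2->'n', 4->'e', 6->'t'), giving 'net'.

'net'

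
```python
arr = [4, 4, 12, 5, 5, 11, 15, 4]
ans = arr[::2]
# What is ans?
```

arr has length 8. The slice arr[::2] selects indices [0, 2, 4, 6] (0->4, 2->12, 4->5, 6->15), giving [4, 12, 5, 15].

[4, 12, 5, 15]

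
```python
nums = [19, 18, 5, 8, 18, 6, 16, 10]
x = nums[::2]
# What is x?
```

nums has length 8. The slice nums[::2] selects indices [0, 2, 4, 6] (0->19, 2->5, 4->18, 6->16), giving [19, 5, 18, 16].

[19, 5, 18, 16]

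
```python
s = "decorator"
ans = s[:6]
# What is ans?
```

s has length 9. The slice s[:6] selects indices [0, 1, 2, 3, 4, 5] (0->'d', 1->'e', 2->'c', 3->'o', 4->'r', 5->'a'), giving 'decora'.

'decora'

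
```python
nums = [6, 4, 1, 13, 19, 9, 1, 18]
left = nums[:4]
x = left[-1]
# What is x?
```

nums has length 8. The slice nums[:4] selects indices [0, 1, 2, 3] (0->6, 1->4, 2->1, 3->13), giving [6, 4, 1, 13]. So left = [6, 4, 1, 13]. Then left[-1] = 13.

13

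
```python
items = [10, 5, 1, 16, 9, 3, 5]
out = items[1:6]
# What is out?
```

items has length 7. The slice items[1:6] selects indices [1, 2, 3, 4, 5] (1->5, 2->1, 3->16, 4->9, 5->3), giving [5, 1, 16, 9, 3].

[5, 1, 16, 9, 3]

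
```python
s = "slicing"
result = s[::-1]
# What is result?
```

s has length 7. The slice s[::-1] selects indices [6, 5, 4, 3, 2, 1, 0] (6->'g', 5->'n', 4->'i', 3->'c', 2->'i', 1->'l', 0->'s'), giving 'gnicils'.

'gnicils'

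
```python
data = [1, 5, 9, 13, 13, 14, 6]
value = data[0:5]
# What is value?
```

data has length 7. The slice data[0:5] selects indices [0, 1, 2, 3, 4] (0->1, 1->5, 2->9, 3->13, 4->13), giving [1, 5, 9, 13, 13].

[1, 5, 9, 13, 13]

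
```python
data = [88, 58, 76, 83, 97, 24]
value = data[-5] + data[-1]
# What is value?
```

data has length 6. Negative index -5 maps to positive index 6 + (-5) = 1. data[1] = 58.
data has length 6. Negative index -1 maps to positive index 6 + (-1) = 5. data[5] = 24.
Sum: 58 + 24 = 82.

82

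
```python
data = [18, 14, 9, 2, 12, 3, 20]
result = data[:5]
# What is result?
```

data has length 7. The slice data[:5] selects indices [0, 1, 2, 3, 4] (0->18, 1->14, 2->9, 3->2, 4->12), giving [18, 14, 9, 2, 12].

[18, 14, 9, 2, 12]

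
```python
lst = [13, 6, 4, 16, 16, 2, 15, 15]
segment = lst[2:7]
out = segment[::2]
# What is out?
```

lst has length 8. The slice lst[2:7] selects indices [2, 3, 4, 5, 6] (2->4, 3->16, 4->16, 5->2, 6->15), giving [4, 16, 16, 2, 15]. So segment = [4, 16, 16, 2, 15]. segment has length 5. The slice segment[::2] selects indices [0, 2, 4] (0->4, 2->16, 4->15), giving [4, 16, 15].

[4, 16, 15]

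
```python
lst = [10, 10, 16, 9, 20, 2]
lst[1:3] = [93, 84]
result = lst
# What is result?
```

lst starts as [10, 10, 16, 9, 20, 2] (length 6). The slice lst[1:3] covers indices [1, 2] with values [10, 16]. Replacing that slice with [93, 84] (same length) produces [10, 93, 84, 9, 20, 2].

[10, 93, 84, 9, 20, 2]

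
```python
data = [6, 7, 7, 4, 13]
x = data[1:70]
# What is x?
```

data has length 5. The slice data[1:70] selects indices [1, 2, 3, 4] (1->7, 2->7, 3->4, 4->13), giving [7, 7, 4, 13].

[7, 7, 4, 13]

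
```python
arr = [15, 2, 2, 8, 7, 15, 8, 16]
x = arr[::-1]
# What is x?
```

arr has length 8. The slice arr[::-1] selects indices [7, 6, 5, 4, 3, 2, 1, 0] (7->16, 6->8, 5->15, 4->7, 3->8, 2->2, 1->2, 0->15), giving [16, 8, 15, 7, 8, 2, 2, 15].

[16, 8, 15, 7, 8, 2, 2, 15]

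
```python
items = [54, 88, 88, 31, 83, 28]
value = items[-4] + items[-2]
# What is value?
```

items has length 6. Negative index -4 maps to positive index 6 + (-4) = 2. items[2] = 88.
items has length 6. Negative index -2 maps to positive index 6 + (-2) = 4. items[4] = 83.
Sum: 88 + 83 = 171.

171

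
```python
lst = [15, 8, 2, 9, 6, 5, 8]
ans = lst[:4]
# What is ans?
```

lst has length 7. The slice lst[:4] selects indices [0, 1, 2, 3] (0->15, 1->8, 2->2, 3->9), giving [15, 8, 2, 9].

[15, 8, 2, 9]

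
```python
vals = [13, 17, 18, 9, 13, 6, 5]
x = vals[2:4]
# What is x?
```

vals has length 7. The slice vals[2:4] selects indices [2, 3] (2->18, 3->9), giving [18, 9].

[18, 9]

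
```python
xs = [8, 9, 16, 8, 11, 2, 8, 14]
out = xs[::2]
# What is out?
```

xs has length 8. The slice xs[::2] selects indices [0, 2, 4, 6] (0->8, 2->16, 4->11, 6->8), giving [8, 16, 11, 8].

[8, 16, 11, 8]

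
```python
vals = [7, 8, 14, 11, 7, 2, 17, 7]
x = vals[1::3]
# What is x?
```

vals has length 8. The slice vals[1::3] selects indices [1, 4, 7] (1->8, 4->7, 7->7), giving [8, 7, 7].

[8, 7, 7]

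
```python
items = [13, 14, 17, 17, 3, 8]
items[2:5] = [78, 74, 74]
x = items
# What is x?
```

items starts as [13, 14, 17, 17, 3, 8] (length 6). The slice items[2:5] covers indices [2, 3, 4] with values [17, 17, 3]. Replacing that slice with [78, 74, 74] (same length) produces [13, 14, 78, 74, 74, 8].

[13, 14, 78, 74, 74, 8]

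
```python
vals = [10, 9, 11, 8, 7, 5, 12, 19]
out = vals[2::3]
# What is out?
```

vals has length 8. The slice vals[2::3] selects indices [2, 5] (2->11, 5->5), giving [11, 5].

[11, 5]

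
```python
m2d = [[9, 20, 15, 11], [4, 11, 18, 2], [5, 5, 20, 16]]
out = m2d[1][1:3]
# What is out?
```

m2d[1] = [4, 11, 18, 2]. m2d[1] has length 4. The slice m2d[1][1:3] selects indices [1, 2] (1->11, 2->18), giving [11, 18].

[11, 18]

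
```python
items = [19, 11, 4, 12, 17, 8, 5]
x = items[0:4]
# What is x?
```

items has length 7. The slice items[0:4] selects indices [0, 1, 2, 3] (0->19, 1->11, 2->4, 3->12), giving [19, 11, 4, 12].

[19, 11, 4, 12]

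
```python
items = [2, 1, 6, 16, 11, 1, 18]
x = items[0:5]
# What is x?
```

items has length 7. The slice items[0:5] selects indices [0, 1, 2, 3, 4] (0->2, 1->1, 2->6, 3->16, 4->11), giving [2, 1, 6, 16, 11].

[2, 1, 6, 16, 11]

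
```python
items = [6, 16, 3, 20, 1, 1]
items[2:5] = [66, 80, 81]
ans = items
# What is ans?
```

items starts as [6, 16, 3, 20, 1, 1] (length 6). The slice items[2:5] covers indices [2, 3, 4] with values [3, 20, 1]. Replacing that slice with [66, 80, 81] (same length) produces [6, 16, 66, 80, 81, 1].

[6, 16, 66, 80, 81, 1]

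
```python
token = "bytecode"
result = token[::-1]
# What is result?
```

token has length 8. The slice token[::-1] selects indices [7, 6, 5, 4, 3, 2, 1, 0] (7->'e', 6->'d', 5->'o', 4->'c', 3->'e', 2->'t', 1->'y', 0->'b'), giving 'edocetyb'.

'edocetyb'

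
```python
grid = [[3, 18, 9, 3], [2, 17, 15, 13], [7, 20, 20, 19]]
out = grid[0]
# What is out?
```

grid has 3 rows. Row 0 is [3, 18, 9, 3].

[3, 18, 9, 3]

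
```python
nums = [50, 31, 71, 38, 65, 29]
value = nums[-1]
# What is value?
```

nums has length 6. Negative index -1 maps to positive index 6 + (-1) = 5. nums[5] = 29.

29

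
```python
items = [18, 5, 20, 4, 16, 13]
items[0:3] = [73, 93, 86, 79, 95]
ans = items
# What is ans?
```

items starts as [18, 5, 20, 4, 16, 13] (length 6). The slice items[0:3] covers indices [0, 1, 2] with values [18, 5, 20]. Replacing that slice with [73, 93, 86, 79, 95] (different length) produces [73, 93, 86, 79, 95, 4, 16, 13].

[73, 93, 86, 79, 95, 4, 16, 13]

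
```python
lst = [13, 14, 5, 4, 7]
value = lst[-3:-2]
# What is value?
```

lst has length 5. The slice lst[-3:-2] selects indices [2] (2->5), giving [5].

[5]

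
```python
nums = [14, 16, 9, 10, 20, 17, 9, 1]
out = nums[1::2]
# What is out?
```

nums has length 8. The slice nums[1::2] selects indices [1, 3, 5, 7] (1->16, 3->10, 5->17, 7->1), giving [16, 10, 17, 1].

[16, 10, 17, 1]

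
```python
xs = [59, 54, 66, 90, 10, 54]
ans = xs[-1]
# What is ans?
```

xs has length 6. Negative index -1 maps to positive index 6 + (-1) = 5. xs[5] = 54.

54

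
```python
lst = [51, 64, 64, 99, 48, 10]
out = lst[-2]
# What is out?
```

lst has length 6. Negative index -2 maps to positive index 6 + (-2) = 4. lst[4] = 48.

48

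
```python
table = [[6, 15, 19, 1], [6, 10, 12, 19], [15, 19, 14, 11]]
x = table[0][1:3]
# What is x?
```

table[0] = [6, 15, 19, 1]. table[0] has length 4. The slice table[0][1:3] selects indices [1, 2] (1->15, 2->19), giving [15, 19].

[15, 19]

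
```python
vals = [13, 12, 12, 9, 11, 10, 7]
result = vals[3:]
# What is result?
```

vals has length 7. The slice vals[3:] selects indices [3, 4, 5, 6] (3->9, 4->11, 5->10, 6->7), giving [9, 11, 10, 7].

[9, 11, 10, 7]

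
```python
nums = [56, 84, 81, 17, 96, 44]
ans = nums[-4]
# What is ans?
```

nums has length 6. Negative index -4 maps to positive index 6 + (-4) = 2. nums[2] = 81.

81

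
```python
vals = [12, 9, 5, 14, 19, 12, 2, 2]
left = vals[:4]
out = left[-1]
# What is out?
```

vals has length 8. The slice vals[:4] selects indices [0, 1, 2, 3] (0->12, 1->9, 2->5, 3->14), giving [12, 9, 5, 14]. So left = [12, 9, 5, 14]. Then left[-1] = 14.

14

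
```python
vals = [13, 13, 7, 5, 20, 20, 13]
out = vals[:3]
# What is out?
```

vals has length 7. The slice vals[:3] selects indices [0, 1, 2] (0->13, 1->13, 2->7), giving [13, 13, 7].

[13, 13, 7]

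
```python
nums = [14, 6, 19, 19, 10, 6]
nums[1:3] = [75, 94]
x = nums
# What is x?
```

nums starts as [14, 6, 19, 19, 10, 6] (length 6). The slice nums[1:3] covers indices [1, 2] with values [6, 19]. Replacing that slice with [75, 94] (same length) produces [14, 75, 94, 19, 10, 6].

[14, 75, 94, 19, 10, 6]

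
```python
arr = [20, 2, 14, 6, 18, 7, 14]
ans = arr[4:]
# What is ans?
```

arr has length 7. The slice arr[4:] selects indices [4, 5, 6] (4->18, 5->7, 6->14), giving [18, 7, 14].

[18, 7, 14]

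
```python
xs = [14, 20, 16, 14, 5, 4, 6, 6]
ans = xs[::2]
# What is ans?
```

xs has length 8. The slice xs[::2] selects indices [0, 2, 4, 6] (0->14, 2->16, 4->5, 6->6), giving [14, 16, 5, 6].

[14, 16, 5, 6]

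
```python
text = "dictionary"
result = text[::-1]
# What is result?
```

text has length 10. The slice text[::-1] selects indices [9, 8, 7, 6, 5, 4, 3, 2, 1, 0] (9->'y', 8->'r', 7->'a', 6->'n', 5->'o', 4->'i', 3->'t', 2->'c', 1->'i', 0->'d'), giving 'yranoitcid'.

'yranoitcid'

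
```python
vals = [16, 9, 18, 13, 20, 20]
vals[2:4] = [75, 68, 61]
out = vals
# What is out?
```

vals starts as [16, 9, 18, 13, 20, 20] (length 6). The slice vals[2:4] covers indices [2, 3] with values [18, 13]. Replacing that slice with [75, 68, 61] (different length) produces [16, 9, 75, 68, 61, 20, 20].

[16, 9, 75, 68, 61, 20, 20]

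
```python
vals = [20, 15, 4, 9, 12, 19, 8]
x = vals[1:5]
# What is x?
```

vals has length 7. The slice vals[1:5] selects indices [1, 2, 3, 4] (1->15, 2->4, 3->9, 4->12), giving [15, 4, 9, 12].

[15, 4, 9, 12]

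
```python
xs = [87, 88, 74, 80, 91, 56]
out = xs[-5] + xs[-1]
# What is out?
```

xs has length 6. Negative index -5 maps to positive index 6 + (-5) = 1. xs[1] = 88.
xs has length 6. Negative index -1 maps to positive index 6 + (-1) = 5. xs[5] = 56.
Sum: 88 + 56 = 144.

144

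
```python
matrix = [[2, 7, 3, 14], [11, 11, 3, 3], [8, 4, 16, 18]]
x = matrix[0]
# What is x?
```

matrix has 3 rows. Row 0 is [2, 7, 3, 14].

[2, 7, 3, 14]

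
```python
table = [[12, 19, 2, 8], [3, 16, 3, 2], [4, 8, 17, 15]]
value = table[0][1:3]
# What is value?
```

table[0] = [12, 19, 2, 8]. table[0] has length 4. The slice table[0][1:3] selects indices [1, 2] (1->19, 2->2), giving [19, 2].

[19, 2]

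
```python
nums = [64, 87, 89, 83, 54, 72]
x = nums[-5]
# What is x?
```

nums has length 6. Negative index -5 maps to positive index 6 + (-5) = 1. nums[1] = 87.

87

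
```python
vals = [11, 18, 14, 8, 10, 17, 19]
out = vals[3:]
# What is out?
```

vals has length 7. The slice vals[3:] selects indices [3, 4, 5, 6] (3->8, 4->10, 5->17, 6->19), giving [8, 10, 17, 19].

[8, 10, 17, 19]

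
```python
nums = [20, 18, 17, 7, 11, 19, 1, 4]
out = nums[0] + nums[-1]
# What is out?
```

nums has length 8. nums[0] = 20.
nums has length 8. Negative index -1 maps to positive index 8 + (-1) = 7. nums[7] = 4.
Sum: 20 + 4 = 24.

24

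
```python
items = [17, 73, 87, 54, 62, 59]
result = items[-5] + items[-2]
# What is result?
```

items has length 6. Negative index -5 maps to positive index 6 + (-5) = 1. items[1] = 73.
items has length 6. Negative index -2 maps to positive index 6 + (-2) = 4. items[4] = 62.
Sum: 73 + 62 = 135.

135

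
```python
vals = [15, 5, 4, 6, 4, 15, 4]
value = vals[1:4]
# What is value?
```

vals has length 7. The slice vals[1:4] selects indices [1, 2, 3] (1->5, 2->4, 3->6), giving [5, 4, 6].

[5, 4, 6]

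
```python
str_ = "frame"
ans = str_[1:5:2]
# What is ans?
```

str_ has length 5. The slice str_[1:5:2] selects indices [1, 3] (1->'r', 3->'m'), giving 'rm'.

'rm'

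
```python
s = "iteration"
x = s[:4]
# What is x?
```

s has length 9. The slice s[:4] selects indices [0, 1, 2, 3] (0->'i', 1->'t', 2->'e', 3->'r'), giving 'iter'.

'iter'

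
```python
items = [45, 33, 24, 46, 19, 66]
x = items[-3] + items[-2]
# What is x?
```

items has length 6. Negative index -3 maps to positive index 6 + (-3) = 3. items[3] = 46.
items has length 6. Negative index -2 maps to positive index 6 + (-2) = 4. items[4] = 19.
Sum: 46 + 19 = 65.

65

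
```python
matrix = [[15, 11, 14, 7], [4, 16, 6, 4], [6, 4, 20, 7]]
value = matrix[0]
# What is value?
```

matrix has 3 rows. Row 0 is [15, 11, 14, 7].

[15, 11, 14, 7]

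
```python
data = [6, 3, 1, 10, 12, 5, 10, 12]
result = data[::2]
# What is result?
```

data has length 8. The slice data[::2] selects indices [0, 2, 4, 6] (0->6, 2->1, 4->12, 6->10), giving [6, 1, 12, 10].

[6, 1, 12, 10]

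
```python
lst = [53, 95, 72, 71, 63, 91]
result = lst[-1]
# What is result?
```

lst has length 6. Negative index -1 maps to positive index 6 + (-1) = 5. lst[5] = 91.

91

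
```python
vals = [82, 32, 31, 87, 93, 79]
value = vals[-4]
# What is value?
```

vals has length 6. Negative index -4 maps to positive index 6 + (-4) = 2. vals[2] = 31.

31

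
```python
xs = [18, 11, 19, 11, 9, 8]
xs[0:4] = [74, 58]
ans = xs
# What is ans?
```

xs starts as [18, 11, 19, 11, 9, 8] (length 6). The slice xs[0:4] covers indices [0, 1, 2, 3] with values [18, 11, 19, 11]. Replacing that slice with [74, 58] (different length) produces [74, 58, 9, 8].

[74, 58, 9, 8]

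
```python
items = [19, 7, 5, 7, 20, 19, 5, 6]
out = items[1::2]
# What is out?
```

items has length 8. The slice items[1::2] selects indices [1, 3, 5, 7] (1->7, 3->7, 5->19, 7->6), giving [7, 7, 19, 6].

[7, 7, 19, 6]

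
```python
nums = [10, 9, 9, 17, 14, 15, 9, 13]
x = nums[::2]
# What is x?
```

nums has length 8. The slice nums[::2] selects indices [0, 2, 4, 6] (0->10, 2->9, 4->14, 6->9), giving [10, 9, 14, 9].

[10, 9, 14, 9]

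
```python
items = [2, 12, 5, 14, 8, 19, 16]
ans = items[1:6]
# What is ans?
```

items has length 7. The slice items[1:6] selects indices [1, 2, 3, 4, 5] (1->12, 2->5, 3->14, 4->8, 5->19), giving [12, 5, 14, 8, 19].

[12, 5, 14, 8, 19]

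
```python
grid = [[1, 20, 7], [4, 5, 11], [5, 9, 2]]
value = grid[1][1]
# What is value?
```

grid[1] = [4, 5, 11]. Taking column 1 of that row yields 5.

5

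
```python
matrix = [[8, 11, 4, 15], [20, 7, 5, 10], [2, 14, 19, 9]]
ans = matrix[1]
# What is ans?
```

matrix has 3 rows. Row 1 is [20, 7, 5, 10].

[20, 7, 5, 10]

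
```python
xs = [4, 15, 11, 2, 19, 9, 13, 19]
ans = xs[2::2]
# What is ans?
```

xs has length 8. The slice xs[2::2] selects indices [2, 4, 6] (2->11, 4->19, 6->13), giving [11, 19, 13].

[11, 19, 13]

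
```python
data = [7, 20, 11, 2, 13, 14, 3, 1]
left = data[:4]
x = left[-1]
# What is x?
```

data has length 8. The slice data[:4] selects indices [0, 1, 2, 3] (0->7, 1->20, 2->11, 3->2), giving [7, 20, 11, 2]. So left = [7, 20, 11, 2]. Then left[-1] = 2.

2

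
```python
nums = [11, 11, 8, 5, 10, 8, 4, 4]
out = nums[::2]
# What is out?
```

nums has length 8. The slice nums[::2] selects indices [0, 2, 4, 6] (0->11, 2->8, 4->10, 6->4), giving [11, 8, 10, 4].

[11, 8, 10, 4]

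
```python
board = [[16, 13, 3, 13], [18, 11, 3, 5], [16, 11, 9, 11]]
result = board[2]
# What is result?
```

board has 3 rows. Row 2 is [16, 11, 9, 11].

[16, 11, 9, 11]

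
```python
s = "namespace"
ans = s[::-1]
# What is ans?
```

s has length 9. The slice s[::-1] selects indices [8, 7, 6, 5, 4, 3, 2, 1, 0] (8->'e', 7->'c', 6->'a', 5->'p', 4->'s', 3->'e', 2->'m', 1->'a', 0->'n'), giving 'ecapseman'.

'ecapseman'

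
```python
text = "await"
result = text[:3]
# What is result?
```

text has length 5. The slice text[:3] selects indices [0, 1, 2] (0->'a', 1->'w', 2->'a'), giving 'awa'.

'awa'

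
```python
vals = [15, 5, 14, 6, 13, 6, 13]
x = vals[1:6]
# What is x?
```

vals has length 7. The slice vals[1:6] selects indices [1, 2, 3, 4, 5] (1->5, 2->14, 3->6, 4->13, 5->6), giving [5, 14, 6, 13, 6].

[5, 14, 6, 13, 6]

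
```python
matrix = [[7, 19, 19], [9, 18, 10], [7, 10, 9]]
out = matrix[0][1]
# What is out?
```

matrix[0] = [7, 19, 19]. Taking column 1 of that row yields 19.

19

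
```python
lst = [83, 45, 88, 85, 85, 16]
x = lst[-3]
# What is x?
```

lst has length 6. Negative index -3 maps to positive index 6 + (-3) = 3. lst[3] = 85.

85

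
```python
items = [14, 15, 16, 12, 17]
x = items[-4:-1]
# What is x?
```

items has length 5. The slice items[-4:-1] selects indices [1, 2, 3] (1->15, 2->16, 3->12), giving [15, 16, 12].

[15, 16, 12]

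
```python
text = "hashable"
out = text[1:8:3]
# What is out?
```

text has length 8. The slice text[1:8:3] selects indices [1, 4, 7] (1->'a', 4->'a', 7->'e'), giving 'aae'.

'aae'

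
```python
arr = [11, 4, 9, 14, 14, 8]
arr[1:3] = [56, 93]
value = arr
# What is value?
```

arr starts as [11, 4, 9, 14, 14, 8] (length 6). The slice arr[1:3] covers indices [1, 2] with values [4, 9]. Replacing that slice with [56, 93] (same length) produces [11, 56, 93, 14, 14, 8].

[11, 56, 93, 14, 14, 8]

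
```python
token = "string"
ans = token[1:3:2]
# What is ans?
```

token has length 6. The slice token[1:3:2] selects indices [1] (1->'t'), giving 't'.

't'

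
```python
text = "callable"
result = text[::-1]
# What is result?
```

text has length 8. The slice text[::-1] selects indices [7, 6, 5, 4, 3, 2, 1, 0] (7->'e', 6->'l', 5->'b', 4->'a', 3->'l', 2->'l', 1->'a', 0->'c'), giving 'elballac'.

'elballac'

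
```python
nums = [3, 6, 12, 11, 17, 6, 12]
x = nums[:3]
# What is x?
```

nums has length 7. The slice nums[:3] selects indices [0, 1, 2] (0->3, 1->6, 2->12), giving [3, 6, 12].

[3, 6, 12]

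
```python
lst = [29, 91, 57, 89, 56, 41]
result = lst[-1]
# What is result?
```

lst has length 6. Negative index -1 maps to positive index 6 + (-1) = 5. lst[5] = 41.

41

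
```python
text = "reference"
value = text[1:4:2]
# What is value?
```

text has length 9. The slice text[1:4:2] selects indices [1, 3] (1->'e', 3->'e'), giving 'ee'.

'ee'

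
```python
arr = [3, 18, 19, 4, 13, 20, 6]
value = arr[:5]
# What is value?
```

arr has length 7. The slice arr[:5] selects indices [0, 1, 2, 3, 4] (0->3, 1->18, 2->19, 3->4, 4->13), giving [3, 18, 19, 4, 13].

[3, 18, 19, 4, 13]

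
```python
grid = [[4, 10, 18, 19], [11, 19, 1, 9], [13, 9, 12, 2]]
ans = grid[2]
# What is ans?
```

grid has 3 rows. Row 2 is [13, 9, 12, 2].

[13, 9, 12, 2]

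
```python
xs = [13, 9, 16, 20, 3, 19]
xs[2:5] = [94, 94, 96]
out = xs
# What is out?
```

xs starts as [13, 9, 16, 20, 3, 19] (length 6). The slice xs[2:5] covers indices [2, 3, 4] with values [16, 20, 3]. Replacing that slice with [94, 94, 96] (same length) produces [13, 9, 94, 94, 96, 19].

[13, 9, 94, 94, 96, 19]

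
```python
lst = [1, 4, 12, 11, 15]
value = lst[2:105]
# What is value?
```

lst has length 5. The slice lst[2:105] selects indices [2, 3, 4] (2->12, 3->11, 4->15), giving [12, 11, 15].

[12, 11, 15]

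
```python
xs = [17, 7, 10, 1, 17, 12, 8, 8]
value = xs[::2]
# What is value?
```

xs has length 8. The slice xs[::2] selects indices [0, 2, 4, 6] (0->17, 2->10, 4->17, 6->8), giving [17, 10, 17, 8].

[17, 10, 17, 8]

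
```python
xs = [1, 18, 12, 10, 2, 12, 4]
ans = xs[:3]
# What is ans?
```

xs has length 7. The slice xs[:3] selects indices [0, 1, 2] (0->1, 1->18, 2->12), giving [1, 18, 12].

[1, 18, 12]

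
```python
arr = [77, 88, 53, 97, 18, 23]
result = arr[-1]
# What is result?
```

arr has length 6. Negative index -1 maps to positive index 6 + (-1) = 5. arr[5] = 23.

23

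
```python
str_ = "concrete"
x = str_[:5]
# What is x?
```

str_ has length 8. The slice str_[:5] selects indices [0, 1, 2, 3, 4] (0->'c', 1->'o', 2->'n', 3->'c', 4->'r'), giving 'concr'.

'concr'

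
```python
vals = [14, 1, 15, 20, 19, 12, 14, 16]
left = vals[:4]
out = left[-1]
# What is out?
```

vals has length 8. The slice vals[:4] selects indices [0, 1, 2, 3] (0->14, 1->1, 2->15, 3->20), giving [14, 1, 15, 20]. So left = [14, 1, 15, 20]. Then left[-1] = 20.

20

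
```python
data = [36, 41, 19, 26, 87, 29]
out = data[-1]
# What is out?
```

data has length 6. Negative index -1 maps to positive index 6 + (-1) = 5. data[5] = 29.

29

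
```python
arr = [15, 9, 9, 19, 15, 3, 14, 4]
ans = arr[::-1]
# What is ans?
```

arr has length 8. The slice arr[::-1] selects indices [7, 6, 5, 4, 3, 2, 1, 0] (7->4, 6->14, 5->3, 4->15, 3->19, 2->9, 1->9, 0->15), giving [4, 14, 3, 15, 19, 9, 9, 15].

[4, 14, 3, 15, 19, 9, 9, 15]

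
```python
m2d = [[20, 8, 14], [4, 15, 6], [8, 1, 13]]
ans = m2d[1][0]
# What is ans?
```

m2d[1] = [4, 15, 6]. Taking column 0 of that row yields 4.

4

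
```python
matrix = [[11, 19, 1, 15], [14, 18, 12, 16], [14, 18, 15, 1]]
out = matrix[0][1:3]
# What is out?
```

matrix[0] = [11, 19, 1, 15]. matrix[0] has length 4. The slice matrix[0][1:3] selects indices [1, 2] (1->19, 2->1), giving [19, 1].

[19, 1]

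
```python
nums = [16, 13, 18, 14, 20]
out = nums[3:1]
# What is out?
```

nums has length 5. The slice nums[3:1] resolves to an empty index range, so the result is [].

[]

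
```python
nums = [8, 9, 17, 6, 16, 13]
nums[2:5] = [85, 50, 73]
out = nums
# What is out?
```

nums starts as [8, 9, 17, 6, 16, 13] (length 6). The slice nums[2:5] covers indices [2, 3, 4] with values [17, 6, 16]. Replacing that slice with [85, 50, 73] (same length) produces [8, 9, 85, 50, 73, 13].

[8, 9, 85, 50, 73, 13]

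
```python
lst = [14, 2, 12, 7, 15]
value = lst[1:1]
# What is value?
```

lst has length 5. The slice lst[1:1] resolves to an empty index range, so the result is [].

[]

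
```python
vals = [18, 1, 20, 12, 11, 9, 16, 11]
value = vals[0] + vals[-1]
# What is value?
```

vals has length 8. vals[0] = 18.
vals has length 8. Negative index -1 maps to positive index 8 + (-1) = 7. vals[7] = 11.
Sum: 18 + 11 = 29.

29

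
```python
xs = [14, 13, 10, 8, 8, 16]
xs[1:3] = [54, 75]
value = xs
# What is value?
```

xs starts as [14, 13, 10, 8, 8, 16] (length 6). The slice xs[1:3] covers indices [1, 2] with values [13, 10]. Replacing that slice with [54, 75] (same length) produces [14, 54, 75, 8, 8, 16].

[14, 54, 75, 8, 8, 16]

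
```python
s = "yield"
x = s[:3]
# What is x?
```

s has length 5. The slice s[:3] selects indices [0, 1, 2] (0->'y', 1->'i', 2->'e'), giving 'yie'.

'yie'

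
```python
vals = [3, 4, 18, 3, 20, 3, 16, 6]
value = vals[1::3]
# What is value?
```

vals has length 8. The slice vals[1::3] selects indices [1, 4, 7] (1->4, 4->20, 7->6), giving [4, 20, 6].

[4, 20, 6]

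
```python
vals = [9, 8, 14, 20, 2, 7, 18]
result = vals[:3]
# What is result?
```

vals has length 7. The slice vals[:3] selects indices [0, 1, 2] (0->9, 1->8, 2->14), giving [9, 8, 14].

[9, 8, 14]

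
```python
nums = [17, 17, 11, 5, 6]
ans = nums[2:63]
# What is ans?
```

nums has length 5. The slice nums[2:63] selects indices [2, 3, 4] (2->11, 3->5, 4->6), giving [11, 5, 6].

[11, 5, 6]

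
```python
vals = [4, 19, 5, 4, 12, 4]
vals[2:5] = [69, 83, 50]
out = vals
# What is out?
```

vals starts as [4, 19, 5, 4, 12, 4] (length 6). The slice vals[2:5] covers indices [2, 3, 4] with values [5, 4, 12]. Replacing that slice with [69, 83, 50] (same length) produces [4, 19, 69, 83, 50, 4].

[4, 19, 69, 83, 50, 4]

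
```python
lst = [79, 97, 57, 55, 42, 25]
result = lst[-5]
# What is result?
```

lst has length 6. Negative index -5 maps to positive index 6 + (-5) = 1. lst[1] = 97.

97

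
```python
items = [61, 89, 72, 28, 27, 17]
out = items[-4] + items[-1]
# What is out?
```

items has length 6. Negative index -4 maps to positive index 6 + (-4) = 2. items[2] = 72.
items has length 6. Negative index -1 maps to positive index 6 + (-1) = 5. items[5] = 17.
Sum: 72 + 17 = 89.

89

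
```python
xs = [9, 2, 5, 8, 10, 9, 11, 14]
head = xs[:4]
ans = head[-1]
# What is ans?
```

xs has length 8. The slice xs[:4] selects indices [0, 1, 2, 3] (0->9, 1->2, 2->5, 3->8), giving [9, 2, 5, 8]. So head = [9, 2, 5, 8]. Then head[-1] = 8.

8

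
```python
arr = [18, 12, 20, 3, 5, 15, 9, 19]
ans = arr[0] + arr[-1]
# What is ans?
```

arr has length 8. arr[0] = 18.
arr has length 8. Negative index -1 maps to positive index 8 + (-1) = 7. arr[7] = 19.
Sum: 18 + 19 = 37.

37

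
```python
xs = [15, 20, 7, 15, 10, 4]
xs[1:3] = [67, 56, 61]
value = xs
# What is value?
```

xs starts as [15, 20, 7, 15, 10, 4] (length 6). The slice xs[1:3] covers indices [1, 2] with values [20, 7]. Replacing that slice with [67, 56, 61] (different length) produces [15, 67, 56, 61, 15, 10, 4].

[15, 67, 56, 61, 15, 10, 4]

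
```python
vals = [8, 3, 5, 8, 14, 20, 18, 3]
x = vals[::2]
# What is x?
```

vals has length 8. The slice vals[::2] selects indices [0, 2, 4, 6] (0->8, 2->5, 4->14, 6->18), giving [8, 5, 14, 18].

[8, 5, 14, 18]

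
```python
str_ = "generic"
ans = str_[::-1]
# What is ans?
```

str_ has length 7. The slice str_[::-1] selects indices [6, 5, 4, 3, 2, 1, 0] (6->'c', 5->'i', 4->'r', 3->'e', 2->'n', 1->'e', 0->'g'), giving 'cireneg'.

'cireneg'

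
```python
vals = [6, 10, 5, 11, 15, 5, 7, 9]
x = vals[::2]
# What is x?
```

vals has length 8. The slice vals[::2] selects indices [0, 2, 4, 6] (0->6, 2->5, 4->15, 6->7), giving [6, 5, 15, 7].

[6, 5, 15, 7]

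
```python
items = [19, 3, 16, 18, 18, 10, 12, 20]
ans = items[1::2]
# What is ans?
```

items has length 8. The slice items[1::2] selects indices [1, 3, 5, 7] (1->3, 3->18, 5->10, 7->20), giving [3, 18, 10, 20].

[3, 18, 10, 20]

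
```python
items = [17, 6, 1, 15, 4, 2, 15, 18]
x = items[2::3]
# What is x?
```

items has length 8. The slice items[2::3] selects indices [2, 5] (2->1, 5->2), giving [1, 2].

[1, 2]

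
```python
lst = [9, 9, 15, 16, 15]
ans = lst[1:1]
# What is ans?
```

lst has length 5. The slice lst[1:1] resolves to an empty index range, so the result is [].

[]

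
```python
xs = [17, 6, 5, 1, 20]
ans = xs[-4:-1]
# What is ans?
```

xs has length 5. The slice xs[-4:-1] selects indices [1, 2, 3] (1->6, 2->5, 3->1), giving [6, 5, 1].

[6, 5, 1]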